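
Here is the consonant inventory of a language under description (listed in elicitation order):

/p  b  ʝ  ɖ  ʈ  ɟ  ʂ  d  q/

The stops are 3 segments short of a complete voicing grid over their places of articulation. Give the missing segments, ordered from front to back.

/t/, /c/, /ɢ/

bilabial: voiceless /p/, voiced /b/.
alveolar: voiceless —, voiced /d/.
retroflex: voiceless /ʈ/, voiced /ɖ/.
palatal: voiceless —, voiced /ɟ/.
uvular: voiceless /q/, voiced —.
Gaps, from front to back: alveolar lacks voiceless (/t/); palatal lacks voiceless (/c/); uvular lacks voiced (/ɢ/).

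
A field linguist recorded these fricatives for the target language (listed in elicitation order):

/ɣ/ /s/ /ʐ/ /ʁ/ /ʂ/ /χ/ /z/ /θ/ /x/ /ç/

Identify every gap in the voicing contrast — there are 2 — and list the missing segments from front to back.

/ð/, /ʝ/

place of articulation  voiceless  voiced  
dental            θ         —       
alveolar          s         z       
retroflex         ʂ         ʐ       
palatal           ç         —       
velar             x         ɣ       
uvular            χ         ʁ       
Gaps, from front to back: dental lacks voiced (/ð/); palatal lacks voiced (/ʝ/).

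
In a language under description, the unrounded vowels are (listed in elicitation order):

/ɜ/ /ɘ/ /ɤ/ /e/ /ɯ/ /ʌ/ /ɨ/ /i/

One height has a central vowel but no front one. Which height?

high: front /i/, central /ɨ/, back /ɯ/.
high-mid: front /e/, central /ɘ/, back /ɤ/.
low-mid: front —, central /ɜ/, back /ʌ/.
Every height has a front member except low-mid, where /ɛ/ would be expected.

low-mid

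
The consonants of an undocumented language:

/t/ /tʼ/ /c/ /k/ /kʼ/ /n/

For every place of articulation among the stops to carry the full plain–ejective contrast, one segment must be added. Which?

Plain: /t/ (alveolar), /c/ (palatal), /k/ (velar).
Ejective: /tʼ/ (alveolar), /kʼ/ (velar).
The palatal row has no ejective member, so the gap is the ejective palatal stop /cʼ/.

/cʼ/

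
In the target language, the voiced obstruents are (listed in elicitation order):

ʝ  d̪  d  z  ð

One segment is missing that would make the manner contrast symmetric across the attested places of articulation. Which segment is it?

Stop: /d̪/ (dental), /d/ (alveolar).
Fricative: /ð/ (dental), /z/ (alveolar), /ʝ/ (palatal).
The palatal row has no stop member, so the gap is the palatal stop /ɟ/.

/ɟ/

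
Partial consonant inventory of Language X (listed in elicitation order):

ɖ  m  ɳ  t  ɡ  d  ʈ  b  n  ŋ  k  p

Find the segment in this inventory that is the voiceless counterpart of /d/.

/t/

/d/ is a voiced alveolar stop.
The voiceless counterpart is a voiceless alveolar stop — in this inventory, /t/.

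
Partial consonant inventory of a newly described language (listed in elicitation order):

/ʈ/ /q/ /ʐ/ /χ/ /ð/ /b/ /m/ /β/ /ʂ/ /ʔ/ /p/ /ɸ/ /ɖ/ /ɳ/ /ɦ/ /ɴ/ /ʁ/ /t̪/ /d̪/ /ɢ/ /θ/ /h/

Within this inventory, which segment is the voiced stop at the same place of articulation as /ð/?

/d̪/

/ð/ is a voiced dental fricative.
The voiced stop at the same place is a voiced dental stop — in this inventory, /d̪/.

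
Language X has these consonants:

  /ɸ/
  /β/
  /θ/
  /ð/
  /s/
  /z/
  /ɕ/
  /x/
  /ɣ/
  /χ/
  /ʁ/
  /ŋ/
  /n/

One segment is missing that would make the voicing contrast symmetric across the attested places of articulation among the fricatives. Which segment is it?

/ʑ/

place of articulation  voiceless  voiced  
bilabial          ɸ         β       
dental            θ         ð       
alveolar          s         z       
alveolo-palatal   ɕ         —       
velar             x         ɣ       
uvular            χ         ʁ       
The alveolo-palatal row has no voiced member, so the gap is the voiced alveolo-palatal fricative /ʑ/.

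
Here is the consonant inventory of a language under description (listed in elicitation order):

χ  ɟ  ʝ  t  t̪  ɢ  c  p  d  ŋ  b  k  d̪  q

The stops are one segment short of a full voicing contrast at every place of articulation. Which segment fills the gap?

Voiceless: /p/ (bilabial), /t̪/ (dental), /t/ (alveolar), /c/ (palatal), /k/ (velar), /q/ (uvular).
Voiced: /b/ (bilabial), /d̪/ (dental), /d/ (alveolar), /ɟ/ (palatal), /ɢ/ (uvular).
The velar row has no voiced member, so the gap is the voiced velar stop /ɡ/.

/ɡ/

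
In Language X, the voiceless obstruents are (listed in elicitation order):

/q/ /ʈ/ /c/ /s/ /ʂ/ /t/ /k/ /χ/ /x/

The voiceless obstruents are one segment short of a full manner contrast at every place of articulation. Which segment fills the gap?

alveolar: stop /t/, fricative /s/.
retroflex: stop /ʈ/, fricative /ʂ/.
palatal: stop /c/, fricative —.
velar: stop /k/, fricative /x/.
uvular: stop /q/, fricative /χ/.
The palatal row has no fricative member, so the gap is the palatal fricative /ç/.

/ç/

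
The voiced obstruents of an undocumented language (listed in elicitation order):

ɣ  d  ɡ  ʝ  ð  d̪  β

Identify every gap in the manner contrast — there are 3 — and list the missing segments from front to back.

/b/, /z/, /ɟ/

place of articulation  stop      fricative
bilabial          —         β       
dental            d̪        ð       
alveolar          d         —       
palatal           —         ʝ       
velar             ɡ         ɣ       
Gaps, from front to back: bilabial lacks stop (/b/); alveolar lacks fricative (/z/); palatal lacks stop (/ɟ/).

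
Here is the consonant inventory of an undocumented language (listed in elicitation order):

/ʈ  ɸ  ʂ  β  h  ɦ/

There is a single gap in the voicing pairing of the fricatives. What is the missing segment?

/ʐ/

Voiceless: /ɸ/ (bilabial), /ʂ/ (retroflex), /h/ (glottal).
Voiced: /β/ (bilabial), /ɦ/ (glottal).
The retroflex row has no voiced member, so the gap is the voiced retroflex fricative /ʐ/.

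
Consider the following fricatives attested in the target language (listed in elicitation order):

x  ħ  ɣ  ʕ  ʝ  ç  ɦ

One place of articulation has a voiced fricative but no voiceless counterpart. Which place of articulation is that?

glottal

palatal: voiceless /ç/, voiced /ʝ/.
velar: voiceless /x/, voiced /ɣ/.
pharyngeal: voiceless /ħ/, voiced /ʕ/.
glottal: voiceless —, voiced /ɦ/.
Every place of articulation has a voiceless member except glottal, where /h/ would be expected.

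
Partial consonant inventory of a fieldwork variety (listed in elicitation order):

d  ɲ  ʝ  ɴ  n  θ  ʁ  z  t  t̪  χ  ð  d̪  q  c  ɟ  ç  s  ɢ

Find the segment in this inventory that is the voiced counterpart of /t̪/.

/d̪/

/t̪/ is a voiceless dental stop.
The voiced counterpart is a voiced dental stop — in this inventory, /d̪/.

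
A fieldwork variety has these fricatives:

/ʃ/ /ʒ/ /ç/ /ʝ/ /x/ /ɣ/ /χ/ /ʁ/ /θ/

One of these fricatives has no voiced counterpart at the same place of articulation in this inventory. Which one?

/θ/

Postalveolar: /ʃ/ ~ /ʒ/
Palatal: /ç/ ~ /ʝ/
Velar: /x/ ~ /ɣ/
Uvular: /χ/ ~ /ʁ/
Dental: only /θ/ (voiceless); no voiced partner.
So /θ/ is the unpaired segment.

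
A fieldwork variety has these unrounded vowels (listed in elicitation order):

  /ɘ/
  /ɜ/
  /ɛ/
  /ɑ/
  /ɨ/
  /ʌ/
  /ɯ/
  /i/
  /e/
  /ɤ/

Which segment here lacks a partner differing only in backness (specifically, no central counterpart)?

High: /i/ ~ /ɨ/ ~ /ɯ/
High-mid: /e/ ~ /ɘ/ ~ /ɤ/
Low-mid: /ɛ/ ~ /ɜ/ ~ /ʌ/
Low: only /ɑ/ (back); no central partner.
So /ɑ/ is the unpaired segment.

/ɑ/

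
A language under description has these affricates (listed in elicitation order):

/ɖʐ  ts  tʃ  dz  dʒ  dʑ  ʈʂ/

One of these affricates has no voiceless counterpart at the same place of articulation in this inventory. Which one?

Alveolar: /ts/ ~ /dz/
Postalveolar: /tʃ/ ~ /dʒ/
Retroflex: /ʈʂ/ ~ /ɖʐ/
Alveolo-palatal: only /dʑ/ (voiced); no voiceless partner.
So /dʑ/ is the unpaired segment.

/dʑ/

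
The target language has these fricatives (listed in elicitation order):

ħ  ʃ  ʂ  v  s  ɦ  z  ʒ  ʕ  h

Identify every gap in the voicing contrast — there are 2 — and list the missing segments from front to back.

/f/, /ʐ/

labiodental: voiceless —, voiced /v/.
alveolar: voiceless /s/, voiced /z/.
postalveolar: voiceless /ʃ/, voiced /ʒ/.
retroflex: voiceless /ʂ/, voiced —.
pharyngeal: voiceless /ħ/, voiced /ʕ/.
glottal: voiceless /h/, voiced /ɦ/.
Gaps, from front to back: labiodental lacks voiceless (/f/); retroflex lacks voiced (/ʐ/).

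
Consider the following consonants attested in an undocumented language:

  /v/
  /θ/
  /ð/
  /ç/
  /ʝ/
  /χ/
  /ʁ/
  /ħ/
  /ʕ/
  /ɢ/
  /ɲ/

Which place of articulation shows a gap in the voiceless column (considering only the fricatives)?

Voiceless: /θ/ (dental), /ç/ (palatal), /χ/ (uvular), /ħ/ (pharyngeal).
Voiced: /v/ (labiodental), /ð/ (dental), /ʝ/ (palatal), /ʁ/ (uvular), /ʕ/ (pharyngeal).
Every place of articulation has a voiceless member except labiodental, where /f/ would be expected.

labiodental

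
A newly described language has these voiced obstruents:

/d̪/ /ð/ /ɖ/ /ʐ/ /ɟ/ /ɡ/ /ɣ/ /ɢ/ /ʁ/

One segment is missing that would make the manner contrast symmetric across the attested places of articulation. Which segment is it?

/ʝ/

place of articulation  stop      fricative
dental            d̪        ð       
retroflex         ɖ         ʐ       
palatal           ɟ         —       
velar             ɡ         ɣ       
uvular            ɢ         ʁ       
The palatal row has no fricative member, so the gap is the palatal fricative /ʝ/.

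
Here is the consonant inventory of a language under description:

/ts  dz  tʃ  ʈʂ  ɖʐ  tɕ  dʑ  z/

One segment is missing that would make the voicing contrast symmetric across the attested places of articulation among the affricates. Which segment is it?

Voiceless: /ts/ (alveolar), /tʃ/ (postalveolar), /ʈʂ/ (retroflex), /tɕ/ (alveolo-palatal).
Voiced: /dz/ (alveolar), /ɖʐ/ (retroflex), /dʑ/ (alveolo-palatal).
The postalveolar row has no voiced member, so the gap is the voiced postalveolar affricate /dʒ/.

/dʒ/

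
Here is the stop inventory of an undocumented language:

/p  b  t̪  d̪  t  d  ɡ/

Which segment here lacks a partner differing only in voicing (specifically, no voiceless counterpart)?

Bilabial: /p/ ~ /b/
Dental: /t̪/ ~ /d̪/
Alveolar: /t/ ~ /d/
Velar: only /ɡ/ (voiced); no voiceless partner.
So /ɡ/ is the unpaired segment.

/ɡ/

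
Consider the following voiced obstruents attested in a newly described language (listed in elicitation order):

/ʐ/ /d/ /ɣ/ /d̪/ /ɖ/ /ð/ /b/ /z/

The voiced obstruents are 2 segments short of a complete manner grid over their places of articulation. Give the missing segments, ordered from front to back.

/β/, /ɡ/

place of articulation  stop      fricative
bilabial          b         —       
dental            d̪        ð       
alveolar          d         z       
retroflex         ɖ         ʐ       
velar             —         ɣ       
Gaps, from front to back: bilabial lacks fricative (/β/); velar lacks stop (/ɡ/).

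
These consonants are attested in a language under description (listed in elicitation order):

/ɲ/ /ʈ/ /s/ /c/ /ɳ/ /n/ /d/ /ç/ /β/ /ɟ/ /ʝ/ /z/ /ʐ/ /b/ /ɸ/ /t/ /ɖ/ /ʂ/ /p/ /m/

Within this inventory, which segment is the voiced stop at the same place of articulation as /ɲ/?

/ɟ/

/ɲ/ is a palatal nasal.
The voiced stop at the same place is a voiced palatal stop — in this inventory, /ɟ/.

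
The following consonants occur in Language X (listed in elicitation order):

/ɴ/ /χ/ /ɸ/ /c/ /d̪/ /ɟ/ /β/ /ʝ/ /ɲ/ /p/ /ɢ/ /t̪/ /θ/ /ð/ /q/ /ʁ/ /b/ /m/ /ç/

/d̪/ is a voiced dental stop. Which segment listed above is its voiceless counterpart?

The voiceless counterpart is a voiceless dental stop — in this inventory, /t̪/.

/t̪/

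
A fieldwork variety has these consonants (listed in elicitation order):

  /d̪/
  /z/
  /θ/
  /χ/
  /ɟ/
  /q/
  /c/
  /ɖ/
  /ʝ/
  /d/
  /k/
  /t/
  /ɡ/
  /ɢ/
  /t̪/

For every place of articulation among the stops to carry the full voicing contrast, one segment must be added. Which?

place of articulation  voiceless  voiced  
dental            t̪        d̪      
alveolar          t         d       
retroflex         —         ɖ       
palatal           c         ɟ       
velar             k         ɡ       
uvular            q         ɢ       
The retroflex row has no voiceless member, so the gap is the voiceless retroflex stop /ʈ/.

/ʈ/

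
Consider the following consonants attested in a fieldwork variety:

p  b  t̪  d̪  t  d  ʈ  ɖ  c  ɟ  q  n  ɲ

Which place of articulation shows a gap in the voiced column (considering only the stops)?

uvular

place of articulation  voiceless  voiced  
bilabial          p         b       
dental            t̪        d̪      
alveolar          t         d       
retroflex         ʈ         ɖ       
palatal           c         ɟ       
uvular            q         —       
Every place of articulation has a voiced member except uvular, where /ɢ/ would be expected.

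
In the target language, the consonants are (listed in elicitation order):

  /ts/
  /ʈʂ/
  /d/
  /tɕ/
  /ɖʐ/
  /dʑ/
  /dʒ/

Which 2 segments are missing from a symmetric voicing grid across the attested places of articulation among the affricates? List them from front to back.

Voiceless: /ts/ (alveolar), /ʈʂ/ (retroflex), /tɕ/ (alveolo-palatal).
Voiced: /dʒ/ (postalveolar), /ɖʐ/ (retroflex), /dʑ/ (alveolo-palatal).
Gaps, from front to back: alveolar lacks voiced (/dz/); postalveolar lacks voiceless (/tʃ/).

/dz/, /tʃ/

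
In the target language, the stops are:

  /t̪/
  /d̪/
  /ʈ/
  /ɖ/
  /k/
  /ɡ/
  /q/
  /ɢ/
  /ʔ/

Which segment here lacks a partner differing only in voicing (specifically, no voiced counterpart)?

/ʔ/

Dental: /t̪/ ~ /d̪/
Retroflex: /ʈ/ ~ /ɖ/
Velar: /k/ ~ /ɡ/
Uvular: /q/ ~ /ɢ/
Glottal: only /ʔ/ (voiceless); no voiced partner.
So /ʔ/ is the unpaired segment.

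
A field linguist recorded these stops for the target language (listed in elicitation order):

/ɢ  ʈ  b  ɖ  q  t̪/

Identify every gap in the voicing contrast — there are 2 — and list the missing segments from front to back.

/p/, /d̪/

place of articulation  voiceless  voiced  
bilabial          —         b       
dental            t̪        —       
retroflex         ʈ         ɖ       
uvular            q         ɢ       
Gaps, from front to back: bilabial lacks voiceless (/p/); dental lacks voiced (/d̪/).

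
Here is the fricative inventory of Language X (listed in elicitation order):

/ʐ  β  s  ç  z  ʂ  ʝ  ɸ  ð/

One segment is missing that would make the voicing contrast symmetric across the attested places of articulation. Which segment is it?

/θ/

place of articulation  voiceless  voiced  
bilabial          ɸ         β       
dental            —         ð       
alveolar          s         z       
retroflex         ʂ         ʐ       
palatal           ç         ʝ       
The dental row has no voiceless member, so the gap is the voiceless dental fricative /θ/.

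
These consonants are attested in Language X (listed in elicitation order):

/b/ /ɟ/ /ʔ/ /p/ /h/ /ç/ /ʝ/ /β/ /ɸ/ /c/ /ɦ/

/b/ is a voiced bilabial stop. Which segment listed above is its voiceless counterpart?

The voiceless counterpart is a voiceless bilabial stop — in this inventory, /p/.

/p/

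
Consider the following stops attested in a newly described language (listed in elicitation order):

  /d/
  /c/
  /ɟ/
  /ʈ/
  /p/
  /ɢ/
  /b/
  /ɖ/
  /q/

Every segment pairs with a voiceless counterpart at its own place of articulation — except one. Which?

Bilabial: /p/ ~ /b/
Retroflex: /ʈ/ ~ /ɖ/
Palatal: /c/ ~ /ɟ/
Uvular: /q/ ~ /ɢ/
Alveolar: only /d/ (voiced); no voiceless partner.
So /d/ is the unpaired segment.

/d/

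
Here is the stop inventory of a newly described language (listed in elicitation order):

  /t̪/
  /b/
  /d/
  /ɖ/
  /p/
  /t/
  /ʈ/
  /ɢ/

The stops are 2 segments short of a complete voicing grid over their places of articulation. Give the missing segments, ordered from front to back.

Voiceless: /p/ (bilabial), /t̪/ (dental), /t/ (alveolar), /ʈ/ (retroflex).
Voiced: /b/ (bilabial), /d/ (alveolar), /ɖ/ (retroflex), /ɢ/ (uvular).
Gaps, from front to back: dental lacks voiced (/d̪/); uvular lacks voiceless (/q/).

/d̪/, /q/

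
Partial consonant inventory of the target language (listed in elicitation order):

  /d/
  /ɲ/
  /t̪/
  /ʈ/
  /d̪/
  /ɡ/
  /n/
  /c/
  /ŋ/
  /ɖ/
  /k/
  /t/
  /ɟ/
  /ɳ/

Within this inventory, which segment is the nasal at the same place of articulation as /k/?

/k/ is a voiceless velar stop.
The nasal at the same place is a velar nasal — in this inventory, /ŋ/.

/ŋ/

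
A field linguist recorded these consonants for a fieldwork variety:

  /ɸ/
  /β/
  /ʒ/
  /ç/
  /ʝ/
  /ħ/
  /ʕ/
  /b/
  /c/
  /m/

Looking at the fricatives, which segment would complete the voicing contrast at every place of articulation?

place of articulation  voiceless  voiced  
bilabial          ɸ         β       
postalveolar      —         ʒ       
palatal           ç         ʝ       
pharyngeal        ħ         ʕ       
The postalveolar row has no voiceless member, so the gap is the voiceless postalveolar fricative /ʃ/.

/ʃ/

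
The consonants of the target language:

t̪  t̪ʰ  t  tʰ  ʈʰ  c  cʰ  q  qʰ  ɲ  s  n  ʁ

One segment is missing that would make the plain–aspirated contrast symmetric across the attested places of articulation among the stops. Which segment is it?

place of articulation  plain     aspirated
dental            t̪        t̪ʰ     
alveolar          t         tʰ      
retroflex         —         ʈʰ      
palatal           c         cʰ      
uvular            q         qʰ      
The retroflex row has no plain member, so the gap is the plain retroflex stop /ʈ/.

/ʈ/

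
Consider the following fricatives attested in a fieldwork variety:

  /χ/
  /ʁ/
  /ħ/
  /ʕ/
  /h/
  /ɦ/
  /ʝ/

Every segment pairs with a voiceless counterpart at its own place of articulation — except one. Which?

Uvular: /χ/ ~ /ʁ/
Pharyngeal: /ħ/ ~ /ʕ/
Glottal: /h/ ~ /ɦ/
Palatal: only /ʝ/ (voiced); no voiceless partner.
So /ʝ/ is the unpaired segment.

/ʝ/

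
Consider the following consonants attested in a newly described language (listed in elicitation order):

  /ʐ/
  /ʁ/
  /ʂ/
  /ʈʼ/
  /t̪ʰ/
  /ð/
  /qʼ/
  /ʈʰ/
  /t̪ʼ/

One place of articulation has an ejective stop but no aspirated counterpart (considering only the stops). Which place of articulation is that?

dental: aspirated /t̪ʰ/, ejective /t̪ʼ/.
retroflex: aspirated /ʈʰ/, ejective /ʈʼ/.
uvular: aspirated —, ejective /qʼ/.
Every place of articulation has an aspirated member except uvular, where /qʰ/ would be expected.

uvular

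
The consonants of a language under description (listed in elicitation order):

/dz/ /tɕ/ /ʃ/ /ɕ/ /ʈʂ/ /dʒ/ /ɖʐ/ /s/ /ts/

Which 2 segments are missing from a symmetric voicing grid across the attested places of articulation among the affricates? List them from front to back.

Voiceless: /ts/ (alveolar), /ʈʂ/ (retroflex), /tɕ/ (alveolo-palatal).
Voiced: /dz/ (alveolar), /dʒ/ (postalveolar), /ɖʐ/ (retroflex).
Gaps, from front to back: postalveolar lacks voiceless (/tʃ/); alveolo-palatal lacks voiced (/dʑ/).

/tʃ/, /dʑ/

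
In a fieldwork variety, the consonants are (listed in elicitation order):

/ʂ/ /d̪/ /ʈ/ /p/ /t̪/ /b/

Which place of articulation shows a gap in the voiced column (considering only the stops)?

retroflex

bilabial: voiceless /p/, voiced /b/.
dental: voiceless /t̪/, voiced /d̪/.
retroflex: voiceless /ʈ/, voiced —.
Every place of articulation has a voiced member except retroflex, where /ɖ/ would be expected.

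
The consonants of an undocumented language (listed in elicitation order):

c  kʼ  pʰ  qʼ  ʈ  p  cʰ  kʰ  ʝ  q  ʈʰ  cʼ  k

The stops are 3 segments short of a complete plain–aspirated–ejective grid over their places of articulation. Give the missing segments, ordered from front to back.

Plain: /p/ (bilabial), /ʈ/ (retroflex), /c/ (palatal), /k/ (velar), /q/ (uvular).
Aspirated: /pʰ/ (bilabial), /ʈʰ/ (retroflex), /cʰ/ (palatal), /kʰ/ (velar).
Ejective: /cʼ/ (palatal), /kʼ/ (velar), /qʼ/ (uvular).
Gaps, from front to back: bilabial lacks ejective (/pʼ/); retroflex lacks ejective (/ʈʼ/); uvular lacks aspirated (/qʰ/).

/pʼ/, /ʈʼ/, /qʰ/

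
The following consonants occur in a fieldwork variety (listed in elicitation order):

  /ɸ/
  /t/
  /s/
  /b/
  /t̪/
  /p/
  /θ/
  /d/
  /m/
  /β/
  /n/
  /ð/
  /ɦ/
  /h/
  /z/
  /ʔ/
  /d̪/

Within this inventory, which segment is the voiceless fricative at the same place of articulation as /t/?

/t/ is a voiceless alveolar stop.
The voiceless fricative at the same place is a voiceless alveolar fricative — in this inventory, /s/.

/s/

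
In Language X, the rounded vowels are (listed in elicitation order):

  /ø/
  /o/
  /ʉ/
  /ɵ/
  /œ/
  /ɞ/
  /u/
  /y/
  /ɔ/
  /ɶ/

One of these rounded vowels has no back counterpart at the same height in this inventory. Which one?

/ɶ/

High: /y/ ~ /ʉ/ ~ /u/
High-mid: /ø/ ~ /ɵ/ ~ /o/
Low-mid: /œ/ ~ /ɞ/ ~ /ɔ/
Low: only /ɶ/ (front); no back partner.
So /ɶ/ is the unpaired segment.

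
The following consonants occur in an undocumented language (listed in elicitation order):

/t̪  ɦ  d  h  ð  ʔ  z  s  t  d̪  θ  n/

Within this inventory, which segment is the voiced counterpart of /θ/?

/ð/

/θ/ is a voiceless dental fricative.
The voiced counterpart is a voiced dental fricative — in this inventory, /ð/.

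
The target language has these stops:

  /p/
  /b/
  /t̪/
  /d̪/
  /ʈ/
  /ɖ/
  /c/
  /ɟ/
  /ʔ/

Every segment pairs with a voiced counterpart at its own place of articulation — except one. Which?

Bilabial: /p/ ~ /b/
Dental: /t̪/ ~ /d̪/
Retroflex: /ʈ/ ~ /ɖ/
Palatal: /c/ ~ /ɟ/
Glottal: only /ʔ/ (voiceless); no voiced partner.
So /ʔ/ is the unpaired segment.

/ʔ/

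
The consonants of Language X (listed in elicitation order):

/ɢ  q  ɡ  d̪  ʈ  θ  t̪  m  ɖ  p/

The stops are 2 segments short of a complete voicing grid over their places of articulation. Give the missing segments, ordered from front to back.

bilabial: voiceless /p/, voiced —.
dental: voiceless /t̪/, voiced /d̪/.
retroflex: voiceless /ʈ/, voiced /ɖ/.
velar: voiceless —, voiced /ɡ/.
uvular: voiceless /q/, voiced /ɢ/.
Gaps, from front to back: bilabial lacks voiced (/b/); velar lacks voiceless (/k/).

/b/, /k/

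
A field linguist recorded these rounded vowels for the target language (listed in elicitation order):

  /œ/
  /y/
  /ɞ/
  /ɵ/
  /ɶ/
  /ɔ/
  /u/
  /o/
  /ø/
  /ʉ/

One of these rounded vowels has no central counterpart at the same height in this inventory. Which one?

/ɶ/

High: /y/ ~ /ʉ/ ~ /u/
High-mid: /ø/ ~ /ɵ/ ~ /o/
Low-mid: /œ/ ~ /ɞ/ ~ /ɔ/
Low: only /ɶ/ (front); no central partner.
So /ɶ/ is the unpaired segment.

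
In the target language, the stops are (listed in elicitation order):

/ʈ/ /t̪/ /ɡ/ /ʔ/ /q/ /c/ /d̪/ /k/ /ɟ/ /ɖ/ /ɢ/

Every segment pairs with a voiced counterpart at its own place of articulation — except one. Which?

Dental: /t̪/ ~ /d̪/
Retroflex: /ʈ/ ~ /ɖ/
Palatal: /c/ ~ /ɟ/
Velar: /k/ ~ /ɡ/
Uvular: /q/ ~ /ɢ/
Glottal: only /ʔ/ (voiceless); no voiced partner.
So /ʔ/ is the unpaired segment.

/ʔ/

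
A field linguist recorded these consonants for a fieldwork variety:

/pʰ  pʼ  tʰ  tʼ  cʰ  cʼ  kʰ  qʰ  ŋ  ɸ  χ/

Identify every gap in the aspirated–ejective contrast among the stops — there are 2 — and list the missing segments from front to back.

bilabial: aspirated /pʰ/, ejective /pʼ/.
alveolar: aspirated /tʰ/, ejective /tʼ/.
palatal: aspirated /cʰ/, ejective /cʼ/.
velar: aspirated /kʰ/, ejective —.
uvular: aspirated /qʰ/, ejective —.
Gaps, from front to back: velar lacks ejective (/kʼ/); uvular lacks ejective (/qʼ/).

/kʼ/, /qʼ/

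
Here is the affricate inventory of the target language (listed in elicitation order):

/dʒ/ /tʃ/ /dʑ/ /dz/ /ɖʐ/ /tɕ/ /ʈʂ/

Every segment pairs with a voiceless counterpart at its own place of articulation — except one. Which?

Postalveolar: /tʃ/ ~ /dʒ/
Retroflex: /ʈʂ/ ~ /ɖʐ/
Alveolo-palatal: /tɕ/ ~ /dʑ/
Alveolar: only /dz/ (voiced); no voiceless partner.
So /dz/ is the unpaired segment.

/dz/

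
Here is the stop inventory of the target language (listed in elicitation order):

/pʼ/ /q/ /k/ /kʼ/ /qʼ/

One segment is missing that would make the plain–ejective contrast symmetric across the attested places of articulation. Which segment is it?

bilabial: plain —, ejective /pʼ/.
velar: plain /k/, ejective /kʼ/.
uvular: plain /q/, ejective /qʼ/.
The bilabial row has no plain member, so the gap is the plain bilabial stop /p/.

/p/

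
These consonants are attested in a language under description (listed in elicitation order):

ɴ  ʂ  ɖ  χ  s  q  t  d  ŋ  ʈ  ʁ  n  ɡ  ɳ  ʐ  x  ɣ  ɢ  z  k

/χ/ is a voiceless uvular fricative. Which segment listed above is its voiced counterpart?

/ʁ/

The voiced counterpart is a voiced uvular fricative — in this inventory, /ʁ/.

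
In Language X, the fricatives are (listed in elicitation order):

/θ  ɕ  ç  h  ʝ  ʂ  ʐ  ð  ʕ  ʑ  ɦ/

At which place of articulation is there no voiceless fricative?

pharyngeal

Voiceless: /θ/ (dental), /ʂ/ (retroflex), /ɕ/ (alveolo-palatal), /ç/ (palatal), /h/ (glottal).
Voiced: /ð/ (dental), /ʐ/ (retroflex), /ʑ/ (alveolo-palatal), /ʝ/ (palatal), /ʕ/ (pharyngeal), /ɦ/ (glottal).
Every place of articulation has a voiceless member except pharyngeal, where /ħ/ would be expected.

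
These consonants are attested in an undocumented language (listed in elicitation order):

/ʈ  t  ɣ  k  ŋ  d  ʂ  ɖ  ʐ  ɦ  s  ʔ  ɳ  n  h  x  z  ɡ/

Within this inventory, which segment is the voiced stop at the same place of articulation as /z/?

/d/

/z/ is a voiced alveolar fricative.
The voiced stop at the same place is a voiced alveolar stop — in this inventory, /d/.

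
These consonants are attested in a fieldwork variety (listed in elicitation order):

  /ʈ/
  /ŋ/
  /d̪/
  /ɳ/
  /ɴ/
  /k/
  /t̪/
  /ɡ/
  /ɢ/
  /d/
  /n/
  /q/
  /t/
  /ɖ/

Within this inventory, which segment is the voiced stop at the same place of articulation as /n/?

/d/

/n/ is an alveolar nasal.
The voiced stop at the same place is a voiced alveolar stop — in this inventory, /d/.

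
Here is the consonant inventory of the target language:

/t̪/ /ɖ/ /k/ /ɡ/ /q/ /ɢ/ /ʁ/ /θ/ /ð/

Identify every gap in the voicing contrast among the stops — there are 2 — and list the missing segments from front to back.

dental: voiceless /t̪/, voiced —.
retroflex: voiceless —, voiced /ɖ/.
velar: voiceless /k/, voiced /ɡ/.
uvular: voiceless /q/, voiced /ɢ/.
Gaps, from front to back: dental lacks voiced (/d̪/); retroflex lacks voiceless (/ʈ/).

/d̪/, /ʈ/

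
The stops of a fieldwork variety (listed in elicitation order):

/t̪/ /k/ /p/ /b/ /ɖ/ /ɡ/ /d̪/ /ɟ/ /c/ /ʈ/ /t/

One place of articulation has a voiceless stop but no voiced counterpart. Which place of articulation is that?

place of articulation  voiceless  voiced  
bilabial          p         b       
dental            t̪        d̪      
alveolar          t         —       
retroflex         ʈ         ɖ       
palatal           c         ɟ       
velar             k         ɡ       
Every place of articulation has a voiced member except alveolar, where /d/ would be expected.

alveolar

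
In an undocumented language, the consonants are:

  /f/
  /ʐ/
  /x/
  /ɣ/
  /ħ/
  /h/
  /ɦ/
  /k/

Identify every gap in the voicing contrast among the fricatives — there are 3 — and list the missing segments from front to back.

place of articulation  voiceless  voiced  
labiodental       f         —       
retroflex         —         ʐ       
velar             x         ɣ       
pharyngeal        ħ         —       
glottal           h         ɦ       
Gaps, from front to back: labiodental lacks voiced (/v/); retroflex lacks voiceless (/ʂ/); pharyngeal lacks voiced (/ʕ/).

/v/, /ʂ/, /ʕ/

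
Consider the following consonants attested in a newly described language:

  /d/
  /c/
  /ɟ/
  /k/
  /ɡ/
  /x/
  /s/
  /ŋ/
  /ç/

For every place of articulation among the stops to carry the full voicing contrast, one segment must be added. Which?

Voiceless: /c/ (palatal), /k/ (velar).
Voiced: /d/ (alveolar), /ɟ/ (palatal), /ɡ/ (velar).
The alveolar row has no voiceless member, so the gap is the voiceless alveolar stop /t/.

/t/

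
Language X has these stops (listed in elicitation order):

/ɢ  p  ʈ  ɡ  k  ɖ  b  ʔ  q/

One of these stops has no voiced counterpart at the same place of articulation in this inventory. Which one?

/ʔ/

Bilabial: /p/ ~ /b/
Retroflex: /ʈ/ ~ /ɖ/
Velar: /k/ ~ /ɡ/
Uvular: /q/ ~ /ɢ/
Glottal: only /ʔ/ (voiceless); no voiced partner.
So /ʔ/ is the unpaired segment.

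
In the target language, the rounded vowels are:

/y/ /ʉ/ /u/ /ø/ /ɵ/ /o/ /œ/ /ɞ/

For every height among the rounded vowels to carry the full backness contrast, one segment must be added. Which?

/ɔ/

height            front     central   back    
high              y         ʉ         u       
high-mid          ø         ɵ         o       
low-mid           œ         ɞ         —       
The low-mid row has no back member, so the gap is the low-mid back rounded vowel /ɔ/.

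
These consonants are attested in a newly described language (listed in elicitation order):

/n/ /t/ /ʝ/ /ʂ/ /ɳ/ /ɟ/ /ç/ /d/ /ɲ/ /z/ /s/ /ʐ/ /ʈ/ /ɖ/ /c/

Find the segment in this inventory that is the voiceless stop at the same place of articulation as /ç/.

/ç/ is a voiceless palatal fricative.
The voiceless stop at the same place is a voiceless palatal stop — in this inventory, /c/.

/c/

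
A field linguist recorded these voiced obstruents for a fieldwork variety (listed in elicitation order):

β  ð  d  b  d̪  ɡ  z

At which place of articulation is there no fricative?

velar

place of articulation  stop      fricative
bilabial          b         β       
dental            d̪        ð       
alveolar          d         z       
velar             ɡ         —       
Every place of articulation has a fricative member except velar, where /ɣ/ would be expected.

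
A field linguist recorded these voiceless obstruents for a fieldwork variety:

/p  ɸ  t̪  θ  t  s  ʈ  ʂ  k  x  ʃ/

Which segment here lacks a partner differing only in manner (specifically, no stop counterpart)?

Bilabial: /p/ ~ /ɸ/
Dental: /t̪/ ~ /θ/
Alveolar: /t/ ~ /s/
Retroflex: /ʈ/ ~ /ʂ/
Velar: /k/ ~ /x/
Postalveolar: only /ʃ/ (fricative); no stop partner.
So /ʃ/ is the unpaired segment.

/ʃ/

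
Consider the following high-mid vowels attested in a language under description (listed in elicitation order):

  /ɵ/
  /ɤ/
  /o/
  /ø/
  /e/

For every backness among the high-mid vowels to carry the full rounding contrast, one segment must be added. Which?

backness          unrounded  rounded 
front             e         ø       
central           —         ɵ       
back              ɤ         o       
The central row has no unrounded member, so the gap is the central unrounded vowel /ɘ/.

/ɘ/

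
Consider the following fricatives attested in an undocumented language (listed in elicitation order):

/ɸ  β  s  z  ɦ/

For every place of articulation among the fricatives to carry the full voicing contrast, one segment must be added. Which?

/h/

Voiceless: /ɸ/ (bilabial), /s/ (alveolar).
Voiced: /β/ (bilabial), /z/ (alveolar), /ɦ/ (glottal).
The glottal row has no voiceless member, so the gap is the voiceless glottal fricative /h/.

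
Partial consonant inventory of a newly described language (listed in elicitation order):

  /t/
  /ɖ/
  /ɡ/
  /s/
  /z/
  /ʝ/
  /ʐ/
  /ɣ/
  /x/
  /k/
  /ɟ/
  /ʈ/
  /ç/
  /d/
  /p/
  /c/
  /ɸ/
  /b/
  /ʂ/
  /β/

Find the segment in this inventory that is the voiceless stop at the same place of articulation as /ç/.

/c/

/ç/ is a voiceless palatal fricative.
The voiceless stop at the same place is a voiceless palatal stop — in this inventory, /c/.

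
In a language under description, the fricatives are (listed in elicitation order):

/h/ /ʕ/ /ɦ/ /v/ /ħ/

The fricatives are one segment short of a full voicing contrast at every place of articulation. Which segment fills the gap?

/f/

labiodental: voiceless —, voiced /v/.
pharyngeal: voiceless /ħ/, voiced /ʕ/.
glottal: voiceless /h/, voiced /ɦ/.
The labiodental row has no voiceless member, so the gap is the voiceless labiodental fricative /f/.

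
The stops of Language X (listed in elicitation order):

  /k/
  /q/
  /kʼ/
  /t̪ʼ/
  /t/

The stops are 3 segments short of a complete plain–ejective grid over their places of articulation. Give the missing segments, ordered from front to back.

/t̪/, /tʼ/, /qʼ/

place of articulation  plain     ejective
dental            —         t̪ʼ     
alveolar          t         —       
velar             k         kʼ      
uvular            q         —       
Gaps, from front to back: dental lacks plain (/t̪/); alveolar lacks ejective (/tʼ/); uvular lacks ejective (/qʼ/).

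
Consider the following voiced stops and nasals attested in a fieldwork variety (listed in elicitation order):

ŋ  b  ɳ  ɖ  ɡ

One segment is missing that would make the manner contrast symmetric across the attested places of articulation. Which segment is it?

bilabial: oral stop /b/, nasal —.
retroflex: oral stop /ɖ/, nasal /ɳ/.
velar: oral stop /ɡ/, nasal /ŋ/.
The bilabial row has no nasal member, so the gap is the bilabial nasal /m/.

/m/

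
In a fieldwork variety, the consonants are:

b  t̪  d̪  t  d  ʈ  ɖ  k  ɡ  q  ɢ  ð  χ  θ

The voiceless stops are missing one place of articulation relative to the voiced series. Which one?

place of articulation  voiceless  voiced  
bilabial          —         b       
dental            t̪        d̪      
alveolar          t         d       
retroflex         ʈ         ɖ       
velar             k         ɡ       
uvular            q         ɢ       
Every place of articulation has a voiceless member except bilabial, where /p/ would be expected.

bilabial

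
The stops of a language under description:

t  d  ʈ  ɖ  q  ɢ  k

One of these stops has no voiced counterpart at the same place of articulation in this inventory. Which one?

Alveolar: /t/ ~ /d/
Retroflex: /ʈ/ ~ /ɖ/
Uvular: /q/ ~ /ɢ/
Velar: only /k/ (voiceless); no voiced partner.
So /k/ is the unpaired segment.

/k/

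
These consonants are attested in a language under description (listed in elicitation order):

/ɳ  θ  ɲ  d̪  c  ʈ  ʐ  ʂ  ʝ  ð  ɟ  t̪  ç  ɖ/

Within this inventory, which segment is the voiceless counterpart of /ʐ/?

/ʂ/

/ʐ/ is a voiced retroflex fricative.
The voiceless counterpart is a voiceless retroflex fricative — in this inventory, /ʂ/.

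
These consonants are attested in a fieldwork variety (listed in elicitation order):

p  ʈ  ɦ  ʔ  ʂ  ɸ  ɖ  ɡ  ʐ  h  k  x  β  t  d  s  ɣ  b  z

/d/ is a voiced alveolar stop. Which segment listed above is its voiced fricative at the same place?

The voiced fricative at the same place is a voiced alveolar fricative — in this inventory, /z/.

/z/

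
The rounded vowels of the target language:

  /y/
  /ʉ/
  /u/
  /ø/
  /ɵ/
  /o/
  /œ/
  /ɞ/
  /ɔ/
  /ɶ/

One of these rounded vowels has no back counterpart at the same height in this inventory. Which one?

High: /y/ ~ /ʉ/ ~ /u/
High-mid: /ø/ ~ /ɵ/ ~ /o/
Low-mid: /œ/ ~ /ɞ/ ~ /ɔ/
Low: only /ɶ/ (front); no back partner.
So /ɶ/ is the unpaired segment.

/ɶ/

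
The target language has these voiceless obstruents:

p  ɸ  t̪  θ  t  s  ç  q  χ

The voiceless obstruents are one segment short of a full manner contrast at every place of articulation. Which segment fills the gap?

/c/

place of articulation  stop      fricative
bilabial          p         ɸ       
dental            t̪        θ       
alveolar          t         s       
palatal           —         ç       
uvular            q         χ       
The palatal row has no stop member, so the gap is the palatal stop /c/.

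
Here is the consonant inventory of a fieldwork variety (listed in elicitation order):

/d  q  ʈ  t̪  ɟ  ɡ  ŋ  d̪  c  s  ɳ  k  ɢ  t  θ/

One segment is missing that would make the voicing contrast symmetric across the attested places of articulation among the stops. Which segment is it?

/ɖ/

Voiceless: /t̪/ (dental), /t/ (alveolar), /ʈ/ (retroflex), /c/ (palatal), /k/ (velar), /q/ (uvular).
Voiced: /d̪/ (dental), /d/ (alveolar), /ɟ/ (palatal), /ɡ/ (velar), /ɢ/ (uvular).
The retroflex row has no voiced member, so the gap is the voiced retroflex stop /ɖ/.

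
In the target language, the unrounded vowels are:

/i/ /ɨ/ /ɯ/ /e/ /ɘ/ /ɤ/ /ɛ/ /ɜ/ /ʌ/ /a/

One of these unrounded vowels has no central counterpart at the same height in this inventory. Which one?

/a/

High: /i/ ~ /ɨ/ ~ /ɯ/
High-mid: /e/ ~ /ɘ/ ~ /ɤ/
Low-mid: /ɛ/ ~ /ɜ/ ~ /ʌ/
Low: only /a/ (front); no central partner.
So /a/ is the unpaired segment.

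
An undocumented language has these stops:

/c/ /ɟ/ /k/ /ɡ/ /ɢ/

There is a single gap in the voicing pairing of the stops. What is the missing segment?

Voiceless: /c/ (palatal), /k/ (velar).
Voiced: /ɟ/ (palatal), /ɡ/ (velar), /ɢ/ (uvular).
The uvular row has no voiceless member, so the gap is the voiceless uvular stop /q/.

/q/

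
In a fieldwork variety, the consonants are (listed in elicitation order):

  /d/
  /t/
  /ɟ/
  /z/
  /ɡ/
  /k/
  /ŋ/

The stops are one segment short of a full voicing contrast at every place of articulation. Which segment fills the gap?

/c/

Voiceless: /t/ (alveolar), /k/ (velar).
Voiced: /d/ (alveolar), /ɟ/ (palatal), /ɡ/ (velar).
The palatal row has no voiceless member, so the gap is the voiceless palatal stop /c/.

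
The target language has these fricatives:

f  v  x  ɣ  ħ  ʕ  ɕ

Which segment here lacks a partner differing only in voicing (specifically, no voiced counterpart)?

/ɕ/

Labiodental: /f/ ~ /v/
Velar: /x/ ~ /ɣ/
Pharyngeal: /ħ/ ~ /ʕ/
Alveolo-palatal: only /ɕ/ (voiceless); no voiced partner.
So /ɕ/ is the unpaired segment.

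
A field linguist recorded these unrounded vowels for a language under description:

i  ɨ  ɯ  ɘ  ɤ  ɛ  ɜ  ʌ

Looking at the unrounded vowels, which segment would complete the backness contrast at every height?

/e/

high: front /i/, central /ɨ/, back /ɯ/.
high-mid: front —, central /ɘ/, back /ɤ/.
low-mid: front /ɛ/, central /ɜ/, back /ʌ/.
The high-mid row has no front member, so the gap is the high-mid front unrounded vowel /e/.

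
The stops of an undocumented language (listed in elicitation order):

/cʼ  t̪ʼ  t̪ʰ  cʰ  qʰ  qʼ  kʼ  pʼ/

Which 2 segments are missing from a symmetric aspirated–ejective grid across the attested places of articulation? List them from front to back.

place of articulation  aspirated  ejective
bilabial          —         pʼ      
dental            t̪ʰ       t̪ʼ     
palatal           cʰ        cʼ      
velar             —         kʼ      
uvular            qʰ        qʼ      
Gaps, from front to back: bilabial lacks aspirated (/pʰ/); velar lacks aspirated (/kʰ/).

/pʰ/, /kʰ/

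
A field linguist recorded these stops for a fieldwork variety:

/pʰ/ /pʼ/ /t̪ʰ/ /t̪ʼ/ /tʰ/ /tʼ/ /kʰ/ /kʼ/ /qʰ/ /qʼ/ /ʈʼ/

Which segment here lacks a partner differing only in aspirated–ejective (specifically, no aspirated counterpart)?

/ʈʼ/

Bilabial: /pʰ/ ~ /pʼ/
Dental: /t̪ʰ/ ~ /t̪ʼ/
Alveolar: /tʰ/ ~ /tʼ/
Velar: /kʰ/ ~ /kʼ/
Uvular: /qʰ/ ~ /qʼ/
Retroflex: only /ʈʼ/ (ejective); no aspirated partner.
So /ʈʼ/ is the unpaired segment.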